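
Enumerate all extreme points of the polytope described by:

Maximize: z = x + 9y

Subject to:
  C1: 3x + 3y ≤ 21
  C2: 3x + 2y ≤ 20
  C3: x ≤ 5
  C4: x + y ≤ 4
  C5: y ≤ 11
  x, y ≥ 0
Each vertex is the intersection of two constraint boundaries that also satisfies all remaining constraints:
  x = 0 and y = 0 → (0, 0)
  x + y = 4 and y = 0 → (4, 0)
  x + y = 4 and x = 0 → (0, 4)

Vertices: (0, 0), (4, 0), (0, 4)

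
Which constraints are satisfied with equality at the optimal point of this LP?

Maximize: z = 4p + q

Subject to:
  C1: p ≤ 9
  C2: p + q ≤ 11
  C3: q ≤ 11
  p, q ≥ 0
Optimal: p = 9, q = 2
Binding: C1, C2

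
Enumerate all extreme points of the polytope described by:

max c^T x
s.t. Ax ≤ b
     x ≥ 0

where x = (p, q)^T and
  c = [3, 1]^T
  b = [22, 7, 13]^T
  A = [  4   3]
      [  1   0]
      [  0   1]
Each vertex is the intersection of two constraint boundaries that also satisfies all remaining constraints:
  p = 0 and q = 0 → (0, 0)
  4p + 3q = 22 and q = 0 → (5.5, 0)
  4p + 3q = 22 and p = 0 → (0, 7.333)

Vertices: (0, 0), (5.5, 0), (0, 7.333)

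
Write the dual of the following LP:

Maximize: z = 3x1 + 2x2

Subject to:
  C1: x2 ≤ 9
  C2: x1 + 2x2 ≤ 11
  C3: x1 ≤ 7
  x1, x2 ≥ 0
Minimize: z = 9y1 + 11y2 + 7y3

Subject to:
  C1: -y2 - y3 ≤ -3
  C2: -y1 - 2y2 ≤ -2
  y1, y2, y3 ≥ 0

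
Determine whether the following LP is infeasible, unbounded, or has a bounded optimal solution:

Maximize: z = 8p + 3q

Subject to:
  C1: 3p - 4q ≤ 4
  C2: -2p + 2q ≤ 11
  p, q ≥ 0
Feasible point: (0, 0) satisfies every constraint, so the LP is feasible.
Direction d = (1, 1): for each constraint row a, a·d ≤ 0 —
  (3)(1) + (-4)(1) = -1 ≤ 0
  (-2)(1) + (2)(1) = 0 ≤ 0
and d ≥ 0, so (0, 0) + t·d stays feasible for every t ≥ 0. Along this ray z = 8p + 3q changes by 11 per unit t, so z → +∞.

Unbounded — the objective can increase without bound over the feasible region.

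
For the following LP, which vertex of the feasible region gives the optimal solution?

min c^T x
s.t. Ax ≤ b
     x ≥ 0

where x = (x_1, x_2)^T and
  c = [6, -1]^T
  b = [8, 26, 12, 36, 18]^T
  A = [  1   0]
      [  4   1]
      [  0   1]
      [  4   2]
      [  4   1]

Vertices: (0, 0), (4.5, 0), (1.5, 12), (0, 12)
Evaluating z = 6x_1 - x_2 at each vertex:
  (0, 0): z = 0
  (4.5, 0): z = 27
  (1.5, 12): z = -3
  (0, 12): z = -12

The smallest value is z = -12, attained at (0, 12).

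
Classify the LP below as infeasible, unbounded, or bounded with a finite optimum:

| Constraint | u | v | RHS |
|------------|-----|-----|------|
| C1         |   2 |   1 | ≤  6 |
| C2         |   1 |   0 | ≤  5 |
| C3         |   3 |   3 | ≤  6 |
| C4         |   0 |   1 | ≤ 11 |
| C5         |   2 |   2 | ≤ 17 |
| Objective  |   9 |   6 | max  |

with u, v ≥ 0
The point (2, 0) satisfies every constraint, so the LP is feasible; the constraints give u ≤ 5 and v ≤ 11, which with u, v ≥ 0 keep the feasible region inside a bounded box. A feasible, bounded LP attains a finite optimum at a vertex.

Evaluating z = 9u + 6v at each vertex:
  (0, 0): z = 0
  (2, 0): z = 18
  (0, 2): z = 12

The LP has an optimal solution: (2, 0) with z = 18.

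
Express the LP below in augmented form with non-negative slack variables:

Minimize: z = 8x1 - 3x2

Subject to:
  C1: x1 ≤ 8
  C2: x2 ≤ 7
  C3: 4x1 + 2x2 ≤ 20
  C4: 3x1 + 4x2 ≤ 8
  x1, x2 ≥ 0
min z = 8x1 - 3x2

s.t.
  x1 + s1 = 8
  x2 + s2 = 7
  4x1 + 2x2 + s3 = 20
  3x1 + 4x2 + s4 = 8
  x1, x2, s1, s2, s3, s4 ≥ 0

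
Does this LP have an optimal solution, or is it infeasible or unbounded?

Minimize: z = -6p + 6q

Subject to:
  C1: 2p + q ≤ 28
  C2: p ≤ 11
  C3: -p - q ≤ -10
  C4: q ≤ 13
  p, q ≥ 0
The point (11, 0) satisfies every constraint, so the LP is feasible; the constraints give p ≤ 11 and q ≤ 13, which with p, q ≥ 0 keep the feasible region inside a bounded box. A feasible, bounded LP attains a finite optimum at a vertex.

Feasible with finite optimum z* = -66 at (11, 0).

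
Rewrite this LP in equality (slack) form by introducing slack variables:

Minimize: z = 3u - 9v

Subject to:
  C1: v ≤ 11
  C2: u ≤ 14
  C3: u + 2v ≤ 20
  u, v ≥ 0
min z = 3u - 9v

s.t.
  v + s1 = 11
  u + s2 = 14
  u + 2v + s3 = 20
  u, v, s1, s2, s3 ≥ 0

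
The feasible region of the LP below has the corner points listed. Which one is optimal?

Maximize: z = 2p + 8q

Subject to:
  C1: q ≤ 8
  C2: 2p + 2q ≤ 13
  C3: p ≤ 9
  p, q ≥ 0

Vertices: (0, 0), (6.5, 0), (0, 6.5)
(0, 6.5) with z = 52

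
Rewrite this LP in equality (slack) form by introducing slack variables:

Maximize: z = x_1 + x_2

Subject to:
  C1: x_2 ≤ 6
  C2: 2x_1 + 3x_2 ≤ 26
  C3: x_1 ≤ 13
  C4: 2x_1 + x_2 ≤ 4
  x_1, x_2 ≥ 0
max z = x_1 + x_2

s.t.
  x_2 + s1 = 6
  2x_1 + 3x_2 + s2 = 26
  x_1 + s3 = 13
  2x_1 + x_2 + s4 = 4
  x_1, x_2, s1, s2, s3, s4 ≥ 0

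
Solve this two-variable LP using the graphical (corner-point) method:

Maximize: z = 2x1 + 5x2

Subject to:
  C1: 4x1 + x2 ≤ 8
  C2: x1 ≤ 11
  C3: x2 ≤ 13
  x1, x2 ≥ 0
Each vertex is the intersection of two constraint boundaries that also satisfies all remaining constraints:
  x1 = 0 and x2 = 0 → (0, 0)
  4x1 + x2 = 8 and x2 = 0 → (2, 0)
  4x1 + x2 = 8 and x1 = 0 → (0, 8)

Evaluating z = 2x1 + 5x2 at each vertex:
  (0, 0): z = 0
  (2, 0): z = 4
  (0, 8): z = 40

The maximum is at (0, 8) with z = 40.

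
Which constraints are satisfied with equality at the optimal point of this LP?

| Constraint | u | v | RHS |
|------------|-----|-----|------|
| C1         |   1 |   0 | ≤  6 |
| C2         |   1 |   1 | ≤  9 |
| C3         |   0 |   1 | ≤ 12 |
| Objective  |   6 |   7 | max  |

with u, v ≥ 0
Optimal: u = 0, v = 9
Slack at optimum:
  C1: slack = 6
  C2: slack = 0 (binding)
  C3: slack = 3
  u ≥ 0: u = 0 (binding)
  v ≥ 0: v = 9
Binding constraints: C2, u ≥ 0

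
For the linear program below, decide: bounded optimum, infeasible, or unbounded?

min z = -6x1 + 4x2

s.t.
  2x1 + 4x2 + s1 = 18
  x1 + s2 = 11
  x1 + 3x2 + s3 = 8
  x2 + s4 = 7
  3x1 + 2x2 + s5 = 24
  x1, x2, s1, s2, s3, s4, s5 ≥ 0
The point (8, 0) satisfies every constraint, so the LP is feasible; the constraints give x1 ≤ 11 and x2 ≤ 7, which with x1, x2 ≥ 0 keep the feasible region inside a bounded box. A feasible, bounded LP attains a finite optimum at a vertex.

Evaluating z = -6x1 + 4x2 at each vertex:
  (0, 0): z = 0
  (8, 0): z = -48
  (0, 2.667): z = 10.67

Bounded optimum: z* = -48 at (8, 0).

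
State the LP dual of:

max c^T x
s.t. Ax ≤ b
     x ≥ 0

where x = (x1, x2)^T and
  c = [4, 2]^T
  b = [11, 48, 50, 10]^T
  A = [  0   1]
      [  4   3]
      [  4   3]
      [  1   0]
Minimize: z = 11y1 + 48y2 + 50y3 + 10y4

Subject to:
  C1: -4y2 - 4y3 - y4 ≤ -4
  C2: -y1 - 3y2 - 3y3 ≤ -2
  y1, y2, y3, y4 ≥ 0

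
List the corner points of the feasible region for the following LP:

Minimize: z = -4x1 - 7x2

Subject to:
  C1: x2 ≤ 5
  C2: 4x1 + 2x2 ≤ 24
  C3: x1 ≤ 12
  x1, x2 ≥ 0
Each vertex is the intersection of two constraint boundaries that also satisfies all remaining constraints:
  x1 = 0 and x2 = 0 → (0, 0)
  4x1 + 2x2 = 24 and x2 = 0 → (6, 0)
  x2 = 5 and 4x1 + 2x2 = 24 → (3.5, 5)
  x2 = 5 and x1 = 0 → (0, 5)

Vertices: (0, 0), (6, 0), (3.5, 5), (0, 5)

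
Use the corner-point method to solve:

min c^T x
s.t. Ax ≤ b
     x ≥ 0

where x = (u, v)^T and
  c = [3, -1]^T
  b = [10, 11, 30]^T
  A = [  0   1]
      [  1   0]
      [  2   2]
u = 0, v = 10, z = -10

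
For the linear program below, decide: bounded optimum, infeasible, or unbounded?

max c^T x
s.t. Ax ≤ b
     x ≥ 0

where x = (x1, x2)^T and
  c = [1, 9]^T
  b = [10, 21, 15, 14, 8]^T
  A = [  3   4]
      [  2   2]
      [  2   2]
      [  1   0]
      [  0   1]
The point (0, 2.5) satisfies every constraint, so the LP is feasible; the constraints give x1 ≤ 14 and x2 ≤ 8, which with x1, x2 ≥ 0 keep the feasible region inside a bounded box. A feasible, bounded LP attains a finite optimum at a vertex.

Feasible with finite optimum z* = 22.5 at (0, 2.5).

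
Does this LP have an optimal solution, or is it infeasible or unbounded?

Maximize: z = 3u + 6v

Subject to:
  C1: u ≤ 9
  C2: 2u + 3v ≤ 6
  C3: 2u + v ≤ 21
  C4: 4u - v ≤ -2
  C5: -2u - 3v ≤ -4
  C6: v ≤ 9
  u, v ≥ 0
The point (0, 2) satisfies every constraint, so the LP is feasible; the constraints give u ≤ 9 and v ≤ 9, which with u, v ≥ 0 keep the feasible region inside a bounded box. A feasible, bounded LP attains a finite optimum at a vertex.

Evaluating z = 3u + 6v at each vertex:
  (0, 2): z = 12

The LP has an optimal solution: (0, 2) with z = 12.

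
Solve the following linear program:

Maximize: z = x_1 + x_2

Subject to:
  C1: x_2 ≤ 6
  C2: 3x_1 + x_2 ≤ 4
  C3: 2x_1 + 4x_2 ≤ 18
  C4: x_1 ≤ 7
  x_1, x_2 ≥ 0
Each vertex is the intersection of two constraint boundaries that also satisfies all remaining constraints:
  x_1 = 0 and x_2 = 0 → (0, 0)
  3x_1 + x_2 = 4 and x_2 = 0 → (1.333, 0)
  3x_1 + x_2 = 4 and x_1 = 0 → (0, 4)

Evaluating z = x_1 + x_2 at each vertex:
  (0, 0): z = 0
  (1.333, 0): z = 1.333
  (0, 4): z = 4

The maximum is at (0, 4) with z = 4.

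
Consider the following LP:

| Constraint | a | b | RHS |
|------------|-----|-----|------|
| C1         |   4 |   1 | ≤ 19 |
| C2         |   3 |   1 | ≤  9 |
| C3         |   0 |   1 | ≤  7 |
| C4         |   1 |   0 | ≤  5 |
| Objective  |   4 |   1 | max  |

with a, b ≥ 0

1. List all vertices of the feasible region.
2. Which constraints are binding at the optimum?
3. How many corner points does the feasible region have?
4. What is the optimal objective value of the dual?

1. (0, 0), (3, 0), (0.6667, 7), (0, 7)
2. C2, b ≥ 0
3. 4
4. 12 (by strong duality, equal to the primal optimum)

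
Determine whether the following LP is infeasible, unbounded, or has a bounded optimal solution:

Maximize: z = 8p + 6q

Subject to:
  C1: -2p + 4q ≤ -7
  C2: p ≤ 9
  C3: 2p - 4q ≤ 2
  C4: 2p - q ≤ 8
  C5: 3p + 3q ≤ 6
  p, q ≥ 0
C3 requires 2p - 4q ≤ 2, while C1 (-2p + 4q ≤ -7) is equivalent to 2p - 4q ≥ 7. Together they would need 7 ≤ 2p - 4q ≤ 2, which is impossible since 7 > 2. No point satisfies all constraints.

The feasible region is empty; the LP is infeasible.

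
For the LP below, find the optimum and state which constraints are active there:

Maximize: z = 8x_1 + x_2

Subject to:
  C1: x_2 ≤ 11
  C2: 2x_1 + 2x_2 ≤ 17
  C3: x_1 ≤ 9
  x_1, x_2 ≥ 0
Optimal: x_1 = 8.5, x_2 = 0
Slack at optimum:
  C1: slack = 11
  C2: slack = 0 (binding)
  C3: slack = 0.5
  x_1 ≥ 0: x_1 = 8.5
  x_2 ≥ 0: x_2 = 0 (binding)
Binding constraints: C2, x_2 ≥ 0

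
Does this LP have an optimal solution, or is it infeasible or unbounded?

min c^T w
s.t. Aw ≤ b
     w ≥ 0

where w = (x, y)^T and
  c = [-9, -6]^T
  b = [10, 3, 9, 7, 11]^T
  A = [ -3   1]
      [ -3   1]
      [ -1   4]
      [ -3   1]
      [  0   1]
Feasible point: (0, 0) satisfies every constraint, so the LP is feasible.
Direction d = (1, 0): for each constraint row a, a·d ≤ 0 —
  (-3)(1) + (1)(0) = -3 ≤ 0
  (-3)(1) + (1)(0) = -3 ≤ 0
  (-1)(1) + (4)(0) = -1 ≤ 0
  (-3)(1) + (1)(0) = -3 ≤ 0
  (0)(1) + (1)(0) = 0 ≤ 0
and d ≥ 0, so (0, 0) + t·d stays feasible for every t ≥ 0. Along this ray z = -9x - 6y changes by -9 per unit t, so z → −∞.

The LP is unbounded; z can be made arbitrarily small.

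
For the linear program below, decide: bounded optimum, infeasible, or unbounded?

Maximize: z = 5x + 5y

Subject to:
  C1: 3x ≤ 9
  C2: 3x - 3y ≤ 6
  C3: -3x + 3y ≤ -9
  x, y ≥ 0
C2 requires 3x - 3y ≤ 6, while C3 (-3x + 3y ≤ -9) is equivalent to 3x - 3y ≥ 9. Together they would need 9 ≤ 3x - 3y ≤ 6, which is impossible since 9 > 6. No point satisfies all constraints.

Infeasible — the constraint set is empty.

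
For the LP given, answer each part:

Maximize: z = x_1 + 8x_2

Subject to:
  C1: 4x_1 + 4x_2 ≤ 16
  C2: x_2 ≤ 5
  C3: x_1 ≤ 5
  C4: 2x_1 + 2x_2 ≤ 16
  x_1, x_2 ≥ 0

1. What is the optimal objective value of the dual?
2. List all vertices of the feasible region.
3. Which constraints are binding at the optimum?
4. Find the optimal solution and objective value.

1. 32 (by strong duality, equal to the primal optimum)
2. (0, 0), (4, 0), (0, 4)
3. C1, x_1 ≥ 0
4. x_1 = 0, x_2 = 4, z = 32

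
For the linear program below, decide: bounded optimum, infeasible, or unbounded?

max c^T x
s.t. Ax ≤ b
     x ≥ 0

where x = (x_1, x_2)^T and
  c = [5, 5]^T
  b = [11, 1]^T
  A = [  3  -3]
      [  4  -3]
Feasible point: (0, 0) satisfies every constraint, so the LP is feasible.
Direction d = (0, 1): for each constraint row a, a·d ≤ 0 —
  (3)(0) + (-3)(1) = -3 ≤ 0
  (4)(0) + (-3)(1) = -3 ≤ 0
and d ≥ 0, so (0, 0) + t·d stays feasible for every t ≥ 0. Along this ray z = 5x_1 + 5x_2 changes by 5 per unit t, so z → +∞.

Unbounded — the objective can increase without bound over the feasible region.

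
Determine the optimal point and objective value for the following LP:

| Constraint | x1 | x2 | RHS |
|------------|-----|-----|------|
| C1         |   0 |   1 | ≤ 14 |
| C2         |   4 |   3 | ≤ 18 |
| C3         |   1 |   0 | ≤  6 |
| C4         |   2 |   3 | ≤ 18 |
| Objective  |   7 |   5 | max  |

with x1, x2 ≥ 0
Each vertex is the intersection of two constraint boundaries that also satisfies all remaining constraints:
  x1 = 0 and x2 = 0 → (0, 0)
  4x1 + 3x2 = 18 and x2 = 0 → (4.5, 0)
  4x1 + 3x2 = 18 and 2x1 + 3x2 = 18 → (0, 6)

Evaluating z = 7x1 + 5x2 at each vertex:
  (0, 0): z = 0
  (4.5, 0): z = 31.5
  (0, 6): z = 30

The maximum is at (4.5, 0) with z = 31.5.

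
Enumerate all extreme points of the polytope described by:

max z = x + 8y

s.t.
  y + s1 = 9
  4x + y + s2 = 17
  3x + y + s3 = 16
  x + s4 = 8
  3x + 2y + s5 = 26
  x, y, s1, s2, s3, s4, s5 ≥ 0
Each vertex is the intersection of two constraint boundaries that also satisfies all remaining constraints:
  x = 0 and y = 0 → (0, 0)
  4x + y = 17 and y = 0 → (4.25, 0)
  y = 9 and 4x + y = 17 → (2, 9)
  y = 9 and x = 0 → (0, 9)

Vertices: (0, 0), (4.25, 0), (2, 9), (0, 9)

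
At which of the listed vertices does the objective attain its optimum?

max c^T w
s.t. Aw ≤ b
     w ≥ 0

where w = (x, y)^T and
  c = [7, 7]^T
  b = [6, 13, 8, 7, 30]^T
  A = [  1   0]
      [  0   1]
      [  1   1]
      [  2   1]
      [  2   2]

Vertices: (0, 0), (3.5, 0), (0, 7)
Evaluating z = 7x + 7y at each vertex:
  (0, 0): z = 0
  (3.5, 0): z = 24.5
  (0, 7): z = 49

The largest value is z = 49, attained at (0, 7).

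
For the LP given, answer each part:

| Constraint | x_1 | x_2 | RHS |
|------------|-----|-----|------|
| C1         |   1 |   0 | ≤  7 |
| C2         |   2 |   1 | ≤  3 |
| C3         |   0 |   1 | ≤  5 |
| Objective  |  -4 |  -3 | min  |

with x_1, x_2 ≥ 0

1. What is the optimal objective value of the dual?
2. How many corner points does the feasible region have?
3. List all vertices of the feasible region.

1. -9 (by strong duality, equal to the primal optimum)
2. 3
3. (0, 0), (1.5, 0), (0, 3)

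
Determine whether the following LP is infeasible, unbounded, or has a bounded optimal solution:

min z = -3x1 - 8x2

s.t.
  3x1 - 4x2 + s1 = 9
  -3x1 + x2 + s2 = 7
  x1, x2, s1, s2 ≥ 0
Feasible point: (0, 0) satisfies every constraint, so the LP is feasible.
Direction d = (1, 1): for each constraint row a, a·d ≤ 0 —
  (3)(1) + (-4)(1) = -1 ≤ 0
  (-3)(1) + (1)(1) = -2 ≤ 0
and d ≥ 0, so (0, 0) + t·d stays feasible for every t ≥ 0. Along this ray z = -3x1 - 8x2 changes by -11 per unit t, so z → −∞.

Unbounded: there is a feasible ray along which z → −∞.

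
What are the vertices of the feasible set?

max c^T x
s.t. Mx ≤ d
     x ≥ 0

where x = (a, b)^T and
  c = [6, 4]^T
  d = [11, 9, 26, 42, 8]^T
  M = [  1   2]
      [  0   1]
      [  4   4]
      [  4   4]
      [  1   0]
Each vertex is the intersection of two constraint boundaries that also satisfies all remaining constraints:
  a = 0 and b = 0 → (0, 0)
  4a + 4b = 26 and b = 0 → (6.5, 0)
  a + 2b = 11 and 4a + 4b = 26 → (2, 4.5)
  a + 2b = 11 and a = 0 → (0, 5.5)

Vertices: (0, 0), (6.5, 0), (2, 4.5), (0, 5.5)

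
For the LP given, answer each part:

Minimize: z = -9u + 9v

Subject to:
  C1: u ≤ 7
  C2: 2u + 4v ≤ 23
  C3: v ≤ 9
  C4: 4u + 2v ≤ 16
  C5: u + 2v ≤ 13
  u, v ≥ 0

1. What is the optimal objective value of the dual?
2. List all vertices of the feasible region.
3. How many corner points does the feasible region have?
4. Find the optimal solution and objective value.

1. -36 (by strong duality, equal to the primal optimum)
2. (0, 0), (4, 0), (1.5, 5), (0, 5.75)
3. 4
4. u = 4, v = 0, z = -36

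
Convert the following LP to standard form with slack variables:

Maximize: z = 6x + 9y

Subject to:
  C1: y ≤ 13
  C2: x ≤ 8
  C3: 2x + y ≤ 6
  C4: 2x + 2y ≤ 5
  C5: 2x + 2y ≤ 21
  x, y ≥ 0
max z = 6x + 9y

s.t.
  y + s1 = 13
  x + s2 = 8
  2x + y + s3 = 6
  2x + 2y + s4 = 5
  2x + 2y + s5 = 21
  x, y, s1, s2, s3, s4, s5 ≥ 0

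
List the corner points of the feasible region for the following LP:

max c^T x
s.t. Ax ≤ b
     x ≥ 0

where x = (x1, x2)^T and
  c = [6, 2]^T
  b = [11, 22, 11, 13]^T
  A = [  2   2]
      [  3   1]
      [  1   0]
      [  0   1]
Each vertex is the intersection of two constraint boundaries that also satisfies all remaining constraints:
  x1 = 0 and x2 = 0 → (0, 0)
  2x1 + 2x2 = 11 and x2 = 0 → (5.5, 0)
  2x1 + 2x2 = 11 and x1 = 0 → (0, 5.5)

Vertices: (0, 0), (5.5, 0), (0, 5.5)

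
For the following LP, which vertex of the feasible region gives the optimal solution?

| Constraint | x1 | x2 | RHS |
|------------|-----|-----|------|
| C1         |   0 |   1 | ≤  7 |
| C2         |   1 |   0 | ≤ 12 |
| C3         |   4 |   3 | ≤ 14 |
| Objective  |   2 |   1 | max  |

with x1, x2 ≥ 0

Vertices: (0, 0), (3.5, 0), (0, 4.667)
Evaluating z = 2x1 + x2 at each vertex:
  (0, 0): z = 0
  (3.5, 0): z = 7
  (0, 4.667): z = 4.667

The largest value is z = 7, attained at (3.5, 0).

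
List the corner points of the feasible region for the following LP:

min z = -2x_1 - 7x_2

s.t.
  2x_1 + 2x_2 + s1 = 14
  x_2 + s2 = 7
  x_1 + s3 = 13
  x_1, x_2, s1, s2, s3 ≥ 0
Each vertex is the intersection of two constraint boundaries that also satisfies all remaining constraints:
  x_1 = 0 and x_2 = 0 → (0, 0)
  2x_1 + 2x_2 = 14 and x_2 = 0 → (7, 0)
  2x_1 + 2x_2 = 14 and x_2 = 7 → (0, 7)

Vertices: (0, 0), (7, 0), (0, 7)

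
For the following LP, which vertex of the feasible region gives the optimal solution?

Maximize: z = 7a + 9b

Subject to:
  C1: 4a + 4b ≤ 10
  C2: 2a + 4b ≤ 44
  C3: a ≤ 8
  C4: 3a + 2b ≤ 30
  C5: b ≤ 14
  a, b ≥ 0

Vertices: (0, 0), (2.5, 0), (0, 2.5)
Evaluating z = 7a + 9b at each vertex:
  (0, 0): z = 0
  (2.5, 0): z = 17.5
  (0, 2.5): z = 22.5

The largest value is z = 22.5, attained at (0, 2.5).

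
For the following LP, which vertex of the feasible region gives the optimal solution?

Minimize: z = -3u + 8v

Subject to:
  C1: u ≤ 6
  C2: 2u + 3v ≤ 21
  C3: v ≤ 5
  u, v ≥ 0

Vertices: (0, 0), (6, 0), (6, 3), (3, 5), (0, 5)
(6, 0) with z = -18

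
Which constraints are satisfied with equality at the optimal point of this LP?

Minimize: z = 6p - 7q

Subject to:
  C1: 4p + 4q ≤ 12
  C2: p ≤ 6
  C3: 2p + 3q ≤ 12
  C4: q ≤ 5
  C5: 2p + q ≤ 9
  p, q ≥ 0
Optimal: p = 0, q = 3
Slack at optimum:
  C1: slack = 0 (binding)
  C2: slack = 6
  C3: slack = 3
  C4: slack = 2
  C5: slack = 6
  p ≥ 0: p = 0 (binding)
  q ≥ 0: q = 3
Binding constraints: C1, p ≥ 0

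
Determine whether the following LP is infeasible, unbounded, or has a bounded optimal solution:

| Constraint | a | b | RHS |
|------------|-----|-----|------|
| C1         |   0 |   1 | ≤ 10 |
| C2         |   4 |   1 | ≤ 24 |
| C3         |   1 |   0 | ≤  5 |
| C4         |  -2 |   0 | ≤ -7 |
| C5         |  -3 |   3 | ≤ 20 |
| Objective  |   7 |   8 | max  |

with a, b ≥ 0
The point (3.5, 10) satisfies every constraint, so the LP is feasible; the constraints give a ≤ 5 and b ≤ 10, which with a, b ≥ 0 keep the feasible region inside a bounded box. A feasible, bounded LP attains a finite optimum at a vertex.

Bounded optimum: z* = 104.5 at (3.5, 10).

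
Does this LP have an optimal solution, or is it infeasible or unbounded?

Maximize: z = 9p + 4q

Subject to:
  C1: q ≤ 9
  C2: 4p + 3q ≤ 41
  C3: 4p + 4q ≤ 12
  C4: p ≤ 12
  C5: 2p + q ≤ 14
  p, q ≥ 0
The point (3, 0) satisfies every constraint, so the LP is feasible; the constraints give p ≤ 12 and q ≤ 9, which with p, q ≥ 0 keep the feasible region inside a bounded box. A feasible, bounded LP attains a finite optimum at a vertex.

Bounded optimum: z* = 27 at (3, 0).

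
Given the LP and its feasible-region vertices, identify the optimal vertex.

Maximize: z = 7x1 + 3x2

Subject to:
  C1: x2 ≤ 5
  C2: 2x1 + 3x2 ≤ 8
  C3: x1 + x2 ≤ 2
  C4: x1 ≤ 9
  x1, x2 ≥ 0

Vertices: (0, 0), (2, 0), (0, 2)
Evaluating z = 7x1 + 3x2 at each vertex:
  (0, 0): z = 0
  (2, 0): z = 14
  (0, 2): z = 6

The largest value is z = 14, attained at (2, 0).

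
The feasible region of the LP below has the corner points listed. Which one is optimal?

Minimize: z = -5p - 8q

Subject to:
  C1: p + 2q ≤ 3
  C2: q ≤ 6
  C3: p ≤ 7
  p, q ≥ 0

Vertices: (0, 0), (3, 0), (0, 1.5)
Evaluating z = -5p - 8q at each vertex:
  (0, 0): z = 0
  (3, 0): z = -15
  (0, 1.5): z = -12

The smallest value is z = -15, attained at (3, 0).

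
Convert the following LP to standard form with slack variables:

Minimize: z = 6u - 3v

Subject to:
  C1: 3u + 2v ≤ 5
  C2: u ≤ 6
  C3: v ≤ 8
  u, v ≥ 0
min z = 6u - 3v

s.t.
  3u + 2v + s1 = 5
  u + s2 = 6
  v + s3 = 8
  u, v, s1, s2, s3 ≥ 0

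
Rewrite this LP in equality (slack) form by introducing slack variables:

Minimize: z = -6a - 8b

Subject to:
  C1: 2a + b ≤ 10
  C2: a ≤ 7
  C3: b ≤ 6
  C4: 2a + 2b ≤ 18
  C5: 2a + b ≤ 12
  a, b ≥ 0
min z = -6a - 8b

s.t.
  2a + b + s1 = 10
  a + s2 = 7
  b + s3 = 6
  2a + 2b + s4 = 18
  2a + b + s5 = 12
  a, b, s1, s2, s3, s4, s5 ≥ 0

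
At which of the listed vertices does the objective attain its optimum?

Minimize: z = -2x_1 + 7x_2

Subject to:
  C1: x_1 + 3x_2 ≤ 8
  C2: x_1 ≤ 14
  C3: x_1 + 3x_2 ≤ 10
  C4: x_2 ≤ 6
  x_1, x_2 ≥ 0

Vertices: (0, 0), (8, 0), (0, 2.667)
Evaluating z = -2x_1 + 7x_2 at each vertex:
  (0, 0): z = 0
  (8, 0): z = -16
  (0, 2.667): z = 18.67

The smallest value is z = -16, attained at (8, 0).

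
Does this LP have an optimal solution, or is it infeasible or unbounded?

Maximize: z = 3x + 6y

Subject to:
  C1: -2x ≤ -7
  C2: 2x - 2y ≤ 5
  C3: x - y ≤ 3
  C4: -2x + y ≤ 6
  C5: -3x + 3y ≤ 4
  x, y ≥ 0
Feasible point: (4, 2) satisfies every constraint, so the LP is feasible.
Direction d = (1, 1): for each constraint row a, a·d ≤ 0 —
  (-2)(1) + (0)(1) = -2 ≤ 0
  (2)(1) + (-2)(1) = 0 ≤ 0
  (1)(1) + (-1)(1) = 0 ≤ 0
  (-2)(1) + (1)(1) = -1 ≤ 0
  (-3)(1) + (3)(1) = 0 ≤ 0
and d ≥ 0, so (4, 2) + t·d stays feasible for every t ≥ 0. Along this ray z = 3x + 6y changes by 9 per unit t, so z → +∞.

Unbounded: there is a feasible ray along which z → +∞.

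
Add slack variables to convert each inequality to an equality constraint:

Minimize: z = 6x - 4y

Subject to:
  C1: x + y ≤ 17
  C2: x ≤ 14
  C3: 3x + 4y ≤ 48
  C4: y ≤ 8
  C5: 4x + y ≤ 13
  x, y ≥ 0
min z = 6x - 4y

s.t.
  x + y + s1 = 17
  x + s2 = 14
  3x + 4y + s3 = 48
  y + s4 = 8
  4x + y + s5 = 13
  x, y, s1, s2, s3, s4, s5 ≥ 0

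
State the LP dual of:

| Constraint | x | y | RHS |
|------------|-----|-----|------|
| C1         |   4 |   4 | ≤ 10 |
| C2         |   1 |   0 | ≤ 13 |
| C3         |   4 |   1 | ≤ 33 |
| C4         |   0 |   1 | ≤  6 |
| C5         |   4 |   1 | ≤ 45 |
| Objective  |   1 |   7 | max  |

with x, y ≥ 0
Minimize: z = 10y1 + 13y2 + 33y3 + 6y4 + 45y5

Subject to:
  C1: -4y1 - y2 - 4y3 - 4y5 ≤ -1
  C2: -4y1 - y3 - y4 - y5 ≤ -7
  y1, y2, y3, y4, y5 ≥ 0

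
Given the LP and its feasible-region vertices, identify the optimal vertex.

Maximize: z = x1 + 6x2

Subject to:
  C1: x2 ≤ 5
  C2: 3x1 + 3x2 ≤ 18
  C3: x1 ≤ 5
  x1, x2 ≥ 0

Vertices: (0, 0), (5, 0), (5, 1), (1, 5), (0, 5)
(1, 5) with z = 31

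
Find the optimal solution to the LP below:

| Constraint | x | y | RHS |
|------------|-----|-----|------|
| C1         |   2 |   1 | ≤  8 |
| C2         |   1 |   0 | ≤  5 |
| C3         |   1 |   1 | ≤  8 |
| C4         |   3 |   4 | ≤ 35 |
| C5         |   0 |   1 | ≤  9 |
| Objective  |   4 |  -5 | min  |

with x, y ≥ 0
Each vertex is the intersection of two constraint boundaries that also satisfies all remaining constraints:
  x = 0 and y = 0 → (0, 0)
  2x + y = 8 and y = 0 → (4, 0)
  2x + y = 8 and x + y = 8 → (0, 8)

Evaluating z = 4x - 5y at each vertex:
  (0, 0): z = 0
  (4, 0): z = 16
  (0, 8): z = -40

The minimum is at (0, 8) with z = -40.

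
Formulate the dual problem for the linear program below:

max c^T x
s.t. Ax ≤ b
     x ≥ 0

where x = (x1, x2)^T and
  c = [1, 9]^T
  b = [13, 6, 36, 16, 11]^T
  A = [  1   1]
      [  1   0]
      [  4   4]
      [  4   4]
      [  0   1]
Minimize: z = 13y1 + 6y2 + 36y3 + 16y4 + 11y5

Subject to:
  C1: -y1 - y2 - 4y3 - 4y4 ≤ -1
  C2: -y1 - 4y3 - 4y4 - y5 ≤ -9
  y1, y2, y3, y4, y5 ≥ 0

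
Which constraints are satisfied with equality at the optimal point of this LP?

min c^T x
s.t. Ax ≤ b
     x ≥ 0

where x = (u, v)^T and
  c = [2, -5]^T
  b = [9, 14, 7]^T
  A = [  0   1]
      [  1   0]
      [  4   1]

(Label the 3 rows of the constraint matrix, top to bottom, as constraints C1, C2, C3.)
Optimal: u = 0, v = 7
Slack at optimum:
  C1: slack = 2
  C2: slack = 14
  C3: slack = 0 (binding)
  u ≥ 0: u = 0 (binding)
  v ≥ 0: v = 7
Binding constraints: C3, u ≥ 0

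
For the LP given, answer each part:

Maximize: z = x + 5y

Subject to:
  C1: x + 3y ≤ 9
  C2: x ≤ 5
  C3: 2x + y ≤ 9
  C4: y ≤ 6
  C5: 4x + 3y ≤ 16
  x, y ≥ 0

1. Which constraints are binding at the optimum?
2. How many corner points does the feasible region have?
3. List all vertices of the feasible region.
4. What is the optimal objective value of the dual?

1. C1, x ≥ 0
2. 4
3. (0, 0), (4, 0), (2.333, 2.222), (0, 3)
4. 15 (by strong duality, equal to the primal optimum)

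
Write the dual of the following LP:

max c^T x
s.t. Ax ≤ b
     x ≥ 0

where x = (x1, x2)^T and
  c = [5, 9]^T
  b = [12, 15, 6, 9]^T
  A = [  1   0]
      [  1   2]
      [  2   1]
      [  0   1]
Minimize: z = 12y1 + 15y2 + 6y3 + 9y4

Subject to:
  C1: -y1 - y2 - 2y3 ≤ -5
  C2: -2y2 - y3 - y4 ≤ -9
  y1, y2, y3, y4 ≥ 0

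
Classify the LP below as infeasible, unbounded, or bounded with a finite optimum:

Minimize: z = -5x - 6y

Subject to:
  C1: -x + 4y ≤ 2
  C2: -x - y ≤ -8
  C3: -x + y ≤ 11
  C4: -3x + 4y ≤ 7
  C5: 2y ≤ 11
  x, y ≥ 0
Feasible point: (6, 2) satisfies every constraint, so the LP is feasible.
Direction d = (1, 0): for each constraint row a, a·d ≤ 0 —
  (-1)(1) + (4)(0) = -1 ≤ 0
  (-1)(1) + (-1)(0) = -1 ≤ 0
  (-1)(1) + (1)(0) = -1 ≤ 0
  (-3)(1) + (4)(0) = -3 ≤ 0
  (0)(1) + (2)(0) = 0 ≤ 0
and d ≥ 0, so (6, 2) + t·d stays feasible for every t ≥ 0. Along this ray z = -5x - 6y changes by -5 per unit t, so z → −∞.

The LP is unbounded; z can be made arbitrarily small.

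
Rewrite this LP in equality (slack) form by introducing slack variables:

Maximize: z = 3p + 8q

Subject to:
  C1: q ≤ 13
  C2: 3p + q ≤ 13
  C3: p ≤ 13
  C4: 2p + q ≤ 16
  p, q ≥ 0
max z = 3p + 8q

s.t.
  q + s1 = 13
  3p + q + s2 = 13
  p + s3 = 13
  2p + q + s4 = 16
  p, q, s1, s2, s3, s4 ≥ 0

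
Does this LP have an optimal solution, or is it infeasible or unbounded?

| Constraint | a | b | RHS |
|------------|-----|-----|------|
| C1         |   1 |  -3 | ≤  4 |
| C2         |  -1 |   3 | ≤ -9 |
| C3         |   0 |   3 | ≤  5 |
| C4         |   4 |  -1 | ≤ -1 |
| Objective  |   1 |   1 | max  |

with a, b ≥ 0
C1 requires a - 3b ≤ 4, while C2 (-a + 3b ≤ -9) is equivalent to a - 3b ≥ 9. Together they would need 9 ≤ a - 3b ≤ 4, which is impossible since 9 > 4. No point satisfies all constraints.

Infeasible — the constraint set is empty.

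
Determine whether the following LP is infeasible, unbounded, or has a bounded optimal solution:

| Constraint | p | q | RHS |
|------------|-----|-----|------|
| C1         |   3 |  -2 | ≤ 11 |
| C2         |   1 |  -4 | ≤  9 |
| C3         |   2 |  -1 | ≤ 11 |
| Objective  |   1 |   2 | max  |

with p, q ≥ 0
Feasible point: (0, 0) satisfies every constraint, so the LP is feasible.
Direction d = (0, 1): for each constraint row a, a·d ≤ 0 —
  (3)(0) + (-2)(1) = -2 ≤ 0
  (1)(0) + (-4)(1) = -4 ≤ 0
  (2)(0) + (-1)(1) = -1 ≤ 0
and d ≥ 0, so (0, 0) + t·d stays feasible for every t ≥ 0. Along this ray z = p + 2q changes by 2 per unit t, so z → +∞.

The LP is unbounded; z can be made arbitrarily large.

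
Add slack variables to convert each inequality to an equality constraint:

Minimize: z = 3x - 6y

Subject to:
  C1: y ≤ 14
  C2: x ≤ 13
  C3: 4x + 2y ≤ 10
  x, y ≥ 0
min z = 3x - 6y

s.t.
  y + s1 = 14
  x + s2 = 13
  4x + 2y + s3 = 10
  x, y, s1, s2, s3 ≥ 0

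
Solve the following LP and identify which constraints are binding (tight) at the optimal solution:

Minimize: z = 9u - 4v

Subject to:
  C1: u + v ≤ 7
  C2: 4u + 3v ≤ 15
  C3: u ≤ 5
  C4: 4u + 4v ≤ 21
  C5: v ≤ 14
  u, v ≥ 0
Optimal: u = 0, v = 5
Slack at optimum:
  C1: slack = 2
  C2: slack = 0 (binding)
  C3: slack = 5
  C4: slack = 1
  C5: slack = 9
  u ≥ 0: u = 0 (binding)
  v ≥ 0: v = 5
Binding constraints: C2, u ≥ 0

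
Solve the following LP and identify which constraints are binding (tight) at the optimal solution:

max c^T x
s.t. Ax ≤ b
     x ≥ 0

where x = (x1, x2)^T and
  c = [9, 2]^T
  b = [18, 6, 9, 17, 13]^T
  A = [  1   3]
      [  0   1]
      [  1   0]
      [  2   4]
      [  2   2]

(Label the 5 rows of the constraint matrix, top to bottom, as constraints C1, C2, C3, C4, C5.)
Optimal: x1 = 6.5, x2 = 0
Slack at optimum:
  C1: slack = 11.5
  C2: slack = 6
  C3: slack = 2.5
  C4: slack = 4
  C5: slack = 0 (binding)
  x1 ≥ 0: x1 = 6.5
  x2 ≥ 0: x2 = 0 (binding)
Binding constraints: C5, x2 ≥ 0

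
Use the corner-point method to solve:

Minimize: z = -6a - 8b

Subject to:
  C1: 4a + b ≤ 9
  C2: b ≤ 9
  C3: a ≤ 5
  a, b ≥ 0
a = 0, b = 9, z = -72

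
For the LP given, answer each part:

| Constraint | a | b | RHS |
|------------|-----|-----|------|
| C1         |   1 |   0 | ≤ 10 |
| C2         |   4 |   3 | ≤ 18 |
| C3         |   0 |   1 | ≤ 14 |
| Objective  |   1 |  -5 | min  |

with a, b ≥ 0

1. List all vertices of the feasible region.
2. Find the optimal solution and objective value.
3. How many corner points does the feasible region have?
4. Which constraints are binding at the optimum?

1. (0, 0), (4.5, 0), (0, 6)
2. a = 0, b = 6, z = -30
3. 3
4. C2, a ≥ 0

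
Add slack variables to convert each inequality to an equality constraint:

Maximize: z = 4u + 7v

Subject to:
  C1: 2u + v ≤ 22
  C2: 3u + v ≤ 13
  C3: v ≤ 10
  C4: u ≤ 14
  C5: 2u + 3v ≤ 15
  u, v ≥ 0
max z = 4u + 7v

s.t.
  2u + v + s1 = 22
  3u + v + s2 = 13
  v + s3 = 10
  u + s4 = 14
  2u + 3v + s5 = 15
  u, v, s1, s2, s3, s4, s5 ≥ 0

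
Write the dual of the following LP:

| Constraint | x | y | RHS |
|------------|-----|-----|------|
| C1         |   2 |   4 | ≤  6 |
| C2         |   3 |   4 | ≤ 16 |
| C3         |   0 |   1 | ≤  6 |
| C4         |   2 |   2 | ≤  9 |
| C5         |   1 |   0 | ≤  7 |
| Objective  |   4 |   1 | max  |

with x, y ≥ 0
Minimize: z = 6y1 + 16y2 + 6y3 + 9y4 + 7y5

Subject to:
  C1: -2y1 - 3y2 - 2y4 - y5 ≤ -4
  C2: -4y1 - 4y2 - y3 - 2y4 ≤ -1
  y1, y2, y3, y4, y5 ≥ 0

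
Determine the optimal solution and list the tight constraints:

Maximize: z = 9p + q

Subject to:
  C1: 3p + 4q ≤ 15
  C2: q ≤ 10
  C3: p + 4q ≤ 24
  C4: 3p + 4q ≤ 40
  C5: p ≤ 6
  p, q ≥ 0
Optimal: p = 5, q = 0
Binding: C1, q ≥ 0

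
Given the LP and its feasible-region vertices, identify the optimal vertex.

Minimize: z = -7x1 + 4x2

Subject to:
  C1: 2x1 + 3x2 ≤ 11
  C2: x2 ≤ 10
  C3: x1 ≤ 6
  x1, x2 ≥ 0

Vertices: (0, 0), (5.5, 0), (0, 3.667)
Evaluating z = -7x1 + 4x2 at each vertex:
  (0, 0): z = 0
  (5.5, 0): z = -38.5
  (0, 3.667): z = 14.67

The smallest value is z = -38.5, attained at (5.5, 0).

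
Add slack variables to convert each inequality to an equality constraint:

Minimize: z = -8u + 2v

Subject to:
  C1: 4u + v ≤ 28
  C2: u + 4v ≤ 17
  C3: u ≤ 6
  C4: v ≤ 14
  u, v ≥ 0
min z = -8u + 2v

s.t.
  4u + v + s1 = 28
  u + 4v + s2 = 17
  u + s3 = 6
  v + s4 = 14
  u, v, s1, s2, s3, s4 ≥ 0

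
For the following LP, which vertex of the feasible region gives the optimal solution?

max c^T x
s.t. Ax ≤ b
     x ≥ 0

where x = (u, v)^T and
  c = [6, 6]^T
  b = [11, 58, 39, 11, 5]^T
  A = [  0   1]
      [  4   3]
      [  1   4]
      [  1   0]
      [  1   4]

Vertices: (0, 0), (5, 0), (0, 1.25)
Evaluating z = 6u + 6v at each vertex:
  (0, 0): z = 0
  (5, 0): z = 30
  (0, 1.25): z = 7.5

The largest value is z = 30, attained at (5, 0).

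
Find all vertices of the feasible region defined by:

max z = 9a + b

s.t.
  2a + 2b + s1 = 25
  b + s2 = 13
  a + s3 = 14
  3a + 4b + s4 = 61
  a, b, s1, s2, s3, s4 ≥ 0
Each vertex is the intersection of two constraint boundaries that also satisfies all remaining constraints:
  a = 0 and b = 0 → (0, 0)
  2a + 2b = 25 and b = 0 → (12.5, 0)
  2a + 2b = 25 and a = 0 → (0, 12.5)

Vertices: (0, 0), (12.5, 0), (0, 12.5)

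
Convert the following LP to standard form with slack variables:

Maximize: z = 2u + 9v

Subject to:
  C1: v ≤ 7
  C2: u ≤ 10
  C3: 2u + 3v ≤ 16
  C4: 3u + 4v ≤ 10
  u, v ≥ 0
max z = 2u + 9v

s.t.
  v + s1 = 7
  u + s2 = 10
  2u + 3v + s3 = 16
  3u + 4v + s4 = 10
  u, v, s1, s2, s3, s4 ≥ 0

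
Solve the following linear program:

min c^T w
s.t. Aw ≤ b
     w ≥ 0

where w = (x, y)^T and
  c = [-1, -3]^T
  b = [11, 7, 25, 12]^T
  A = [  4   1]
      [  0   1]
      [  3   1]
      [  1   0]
x = 1, y = 7, z = -22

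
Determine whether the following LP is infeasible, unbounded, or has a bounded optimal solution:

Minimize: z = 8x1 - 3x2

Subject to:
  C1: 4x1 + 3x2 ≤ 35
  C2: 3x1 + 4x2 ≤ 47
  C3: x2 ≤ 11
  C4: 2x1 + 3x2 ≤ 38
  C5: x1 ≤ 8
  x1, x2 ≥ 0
The point (0, 11) satisfies every constraint, so the LP is feasible; the constraints give x1 ≤ 8 and x2 ≤ 11, which with x1, x2 ≥ 0 keep the feasible region inside a bounded box. A feasible, bounded LP attains a finite optimum at a vertex.

Evaluating z = 8x1 - 3x2 at each vertex:
  (0, 0): z = 0
  (8, 0): z = 64
  (8, 1): z = 61
  (0.5, 11): z = -29
  (0, 11): z = -33

Feasible with finite optimum z* = -33 at (0, 11).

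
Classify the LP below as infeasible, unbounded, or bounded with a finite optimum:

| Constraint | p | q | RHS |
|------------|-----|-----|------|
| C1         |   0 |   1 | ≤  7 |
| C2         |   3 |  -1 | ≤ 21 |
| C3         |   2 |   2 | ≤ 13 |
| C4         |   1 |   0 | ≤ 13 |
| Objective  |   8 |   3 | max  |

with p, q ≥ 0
The point (6.5, 0) satisfies every constraint, so the LP is feasible; the constraints give p ≤ 13 and q ≤ 7, which with p, q ≥ 0 keep the feasible region inside a bounded box. A feasible, bounded LP attains a finite optimum at a vertex.

The LP has an optimal solution: (6.5, 0) with z = 52.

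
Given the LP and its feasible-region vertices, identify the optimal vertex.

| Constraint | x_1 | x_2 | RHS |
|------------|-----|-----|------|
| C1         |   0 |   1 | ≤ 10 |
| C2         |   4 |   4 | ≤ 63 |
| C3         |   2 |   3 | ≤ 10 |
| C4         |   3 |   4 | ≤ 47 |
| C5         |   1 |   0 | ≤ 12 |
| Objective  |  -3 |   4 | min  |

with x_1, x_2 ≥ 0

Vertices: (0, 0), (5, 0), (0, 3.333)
Evaluating z = -3x_1 + 4x_2 at each vertex:
  (0, 0): z = 0
  (5, 0): z = -15
  (0, 3.333): z = 13.33

The smallest value is z = -15, attained at (5, 0).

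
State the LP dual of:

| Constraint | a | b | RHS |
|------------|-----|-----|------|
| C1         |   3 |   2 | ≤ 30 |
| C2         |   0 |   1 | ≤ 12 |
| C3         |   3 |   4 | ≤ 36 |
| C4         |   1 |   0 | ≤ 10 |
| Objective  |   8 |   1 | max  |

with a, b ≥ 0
Minimize: z = 30y1 + 12y2 + 36y3 + 10y4

Subject to:
  C1: -3y1 - 3y3 - y4 ≤ -8
  C2: -2y1 - y2 - 4y3 ≤ -1
  y1, y2, y3, y4 ≥ 0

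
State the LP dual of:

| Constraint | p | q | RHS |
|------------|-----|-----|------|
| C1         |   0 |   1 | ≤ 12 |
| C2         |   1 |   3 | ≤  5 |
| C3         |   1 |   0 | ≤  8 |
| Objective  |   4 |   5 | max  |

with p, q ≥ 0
Minimize: z = 12y1 + 5y2 + 8y3

Subject to:
  C1: -y2 - y3 ≤ -4
  C2: -y1 - 3y2 ≤ -5
  y1, y2, y3 ≥ 0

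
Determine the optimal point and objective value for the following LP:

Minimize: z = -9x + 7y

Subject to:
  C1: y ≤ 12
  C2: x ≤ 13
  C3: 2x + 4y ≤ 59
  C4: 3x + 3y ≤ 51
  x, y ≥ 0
Each vertex is the intersection of two constraint boundaries that also satisfies all remaining constraints:
  x = 0 and y = 0 → (0, 0)
  x = 13 and y = 0 → (13, 0)
  x = 13 and 3x + 3y = 51 → (13, 4)
  y = 12 and 3x + 3y = 51 → (5, 12)
  y = 12 and x = 0 → (0, 12)

Evaluating z = -9x + 7y at each vertex:
  (0, 0): z = 0
  (13, 0): z = -117
  (13, 4): z = -89
  (5, 12): z = 39
  (0, 12): z = 84

The minimum is at (13, 0) with z = -117.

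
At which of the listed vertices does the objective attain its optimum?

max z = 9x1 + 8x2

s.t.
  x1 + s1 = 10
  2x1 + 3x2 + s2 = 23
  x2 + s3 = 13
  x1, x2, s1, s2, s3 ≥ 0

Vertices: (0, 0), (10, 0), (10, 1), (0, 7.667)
Evaluating z = 9x1 + 8x2 at each vertex:
  (0, 0): z = 0
  (10, 0): z = 90
  (10, 1): z = 98
  (0, 7.667): z = 61.33

The largest value is z = 98, attained at (10, 1).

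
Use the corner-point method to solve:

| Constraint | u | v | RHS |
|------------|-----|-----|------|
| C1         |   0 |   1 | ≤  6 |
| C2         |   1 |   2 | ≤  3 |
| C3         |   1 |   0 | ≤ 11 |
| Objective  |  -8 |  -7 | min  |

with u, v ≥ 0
u = 3, v = 0, z = -24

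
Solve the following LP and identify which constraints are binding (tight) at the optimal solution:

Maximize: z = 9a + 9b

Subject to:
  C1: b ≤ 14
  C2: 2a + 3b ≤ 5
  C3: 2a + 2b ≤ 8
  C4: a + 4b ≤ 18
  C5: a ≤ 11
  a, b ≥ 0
Optimal: a = 2.5, b = 0
Slack at optimum:
  C1: slack = 14
  C2: slack = 0 (binding)
  C3: slack = 3
  C4: slack = 15.5
  C5: slack = 8.5
  a ≥ 0: a = 2.5
  b ≥ 0: b = 0 (binding)
Binding constraints: C2, b ≥ 0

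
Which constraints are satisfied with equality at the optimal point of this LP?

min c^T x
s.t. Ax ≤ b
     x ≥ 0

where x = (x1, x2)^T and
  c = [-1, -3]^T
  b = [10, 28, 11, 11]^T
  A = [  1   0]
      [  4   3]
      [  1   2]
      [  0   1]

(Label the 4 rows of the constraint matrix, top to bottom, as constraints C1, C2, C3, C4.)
Optimal: x1 = 0, x2 = 5.5
Slack at optimum:
  C1: slack = 10
  C2: slack = 11.5
  C3: slack = 0 (binding)
  C4: slack = 5.5
  x1 ≥ 0: x1 = 0 (binding)
  x2 ≥ 0: x2 = 5.5
Binding constraints: C3, x1 ≥ 0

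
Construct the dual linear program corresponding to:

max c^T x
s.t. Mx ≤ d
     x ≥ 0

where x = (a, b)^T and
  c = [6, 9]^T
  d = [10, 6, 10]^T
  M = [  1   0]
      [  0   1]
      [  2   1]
Minimize: z = 10y1 + 6y2 + 10y3

Subject to:
  C1: -y1 - 2y3 ≤ -6
  C2: -y2 - y3 ≤ -9
  y1, y2, y3 ≥ 0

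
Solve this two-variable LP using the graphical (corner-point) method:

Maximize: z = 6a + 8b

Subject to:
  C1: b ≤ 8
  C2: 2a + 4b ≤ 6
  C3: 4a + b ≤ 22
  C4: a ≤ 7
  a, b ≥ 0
a = 3, b = 0, z = 18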